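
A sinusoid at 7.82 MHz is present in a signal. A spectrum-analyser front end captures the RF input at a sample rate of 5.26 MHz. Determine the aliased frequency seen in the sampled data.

2.56 MHz

7.82 MHz mod fs = 2.56 MHz.
2.56 MHz ≤ fs/2 = 2.63 MHz, appears at 2.56 MHz.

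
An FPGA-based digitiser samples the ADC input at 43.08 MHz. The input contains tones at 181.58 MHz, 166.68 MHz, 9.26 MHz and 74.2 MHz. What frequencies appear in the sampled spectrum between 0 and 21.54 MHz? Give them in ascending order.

5.64 MHz, 9.26 MHz, 11.96 MHz

fs/2 = 21.54 MHz.
181.58 MHz mod fs = 9.26 MHz.
9.26 MHz ≤ fs/2 = 21.54 MHz, appears at 9.26 MHz.
166.68 MHz mod fs = 37.44 MHz.
37.44 MHz > fs/2 = 21.54 MHz, folds to fs − 37.44 MHz = 5.64 MHz.
9.26 MHz ≤ fs/2 = 21.54 MHz, passes unchanged.
74.2 MHz mod fs = 31.12 MHz.
31.12 MHz > fs/2 = 21.54 MHz, folds to fs − 31.12 MHz = 11.96 MHz.
Distinct values: {5.64 MHz, 9.26 MHz, 11.96 MHz}.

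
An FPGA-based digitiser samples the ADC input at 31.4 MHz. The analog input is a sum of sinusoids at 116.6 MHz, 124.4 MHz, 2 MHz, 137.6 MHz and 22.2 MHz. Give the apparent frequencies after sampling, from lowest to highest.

fs/2 = 15.7 MHz.
116.6 MHz mod fs = 22.4 MHz.
22.4 MHz > fs/2 = 15.7 MHz, folds to fs − 22.4 MHz = 9 MHz.
124.4 MHz mod fs = 30.2 MHz.
30.2 MHz > fs/2 = 15.7 MHz, folds to fs − 30.2 MHz = 1.2 MHz.
2 MHz ≤ fs/2 = 15.7 MHz, passes unchanged.
137.6 MHz mod fs = 12 MHz.
12 MHz ≤ fs/2 = 15.7 MHz, appears at 12 MHz.
22.2 MHz > fs/2 = 15.7 MHz, folds to fs − 22.2 MHz = 9.2 MHz.
Distinct values: {1.2 MHz, 2 MHz, 9 MHz, 9.2 MHz, 12 MHz}.

1.2 MHz, 2 MHz, 9 MHz, 9.2 MHz, 12 MHz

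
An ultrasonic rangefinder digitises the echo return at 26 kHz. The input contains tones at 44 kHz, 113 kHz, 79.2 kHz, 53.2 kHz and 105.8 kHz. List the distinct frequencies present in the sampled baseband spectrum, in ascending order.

fs/2 = 13 kHz.
44 kHz mod fs = 18 kHz.
18 kHz > fs/2 = 13 kHz, folds to fs − 18 kHz = 8 kHz.
113 kHz mod fs = 9 kHz.
9 kHz ≤ fs/2 = 13 kHz, appears at 9 kHz.
79.2 kHz mod fs = 1.2 kHz.
1.2 kHz ≤ fs/2 = 13 kHz, appears at 1.2 kHz.
53.2 kHz mod fs = 1.2 kHz.
1.2 kHz ≤ fs/2 = 13 kHz, appears at 1.2 kHz.
105.8 kHz mod fs = 1.8 kHz.
1.8 kHz ≤ fs/2 = 13 kHz, appears at 1.8 kHz.
Distinct values: {1.2 kHz, 1.8 kHz, 8 kHz, 9 kHz}.

1.2 kHz, 1.8 kHz, 8 kHz, 9 kHz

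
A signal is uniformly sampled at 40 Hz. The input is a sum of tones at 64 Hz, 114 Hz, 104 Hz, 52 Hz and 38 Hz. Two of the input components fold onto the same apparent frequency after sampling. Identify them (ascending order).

64 Hz, 104 Hz

fs/2 = 20 Hz.
64 Hz mod fs = 24 Hz.
24 Hz > fs/2 = 20 Hz, folds to fs − 24 Hz = 16 Hz.
114 Hz mod fs = 34 Hz.
34 Hz > fs/2 = 20 Hz, folds to fs − 34 Hz = 6 Hz.
104 Hz mod fs = 24 Hz.
24 Hz > fs/2 = 20 Hz, folds to fs − 24 Hz = 16 Hz.
52 Hz mod fs = 12 Hz.
12 Hz ≤ fs/2 = 20 Hz, appears at 12 Hz.
38 Hz > fs/2 = 20 Hz, folds to fs − 38 Hz = 2 Hz.
64 Hz and 104 Hz both map to 16 Hz.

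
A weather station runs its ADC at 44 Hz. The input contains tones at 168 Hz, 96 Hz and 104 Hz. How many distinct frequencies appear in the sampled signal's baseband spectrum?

fs/2 = 22 Hz.
168 Hz mod fs = 36 Hz.
36 Hz > fs/2 = 22 Hz, folds to fs − 36 Hz = 8 Hz.
96 Hz mod fs = 8 Hz.
8 Hz ≤ fs/2 = 22 Hz, appears at 8 Hz.
104 Hz mod fs = 16 Hz.
16 Hz ≤ fs/2 = 22 Hz, appears at 16 Hz.
Distinct values: {8 Hz, 16 Hz} → 2.

2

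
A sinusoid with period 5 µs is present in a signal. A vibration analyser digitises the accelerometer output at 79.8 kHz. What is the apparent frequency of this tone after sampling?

T = 5 µs → f = 1/T = 200 kHz.
200 kHz mod fs = 40.4 kHz.
40.4 kHz > fs/2 = 39.9 kHz, folds to fs − 40.4 kHz = 39.4 kHz.

39.4 kHz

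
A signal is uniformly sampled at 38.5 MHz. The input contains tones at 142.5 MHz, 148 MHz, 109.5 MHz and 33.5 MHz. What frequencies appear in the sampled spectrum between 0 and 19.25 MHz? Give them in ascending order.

5 MHz, 6 MHz, 11.5 MHz

fs/2 = 19.25 MHz.
142.5 MHz mod fs = 27 MHz.
27 MHz > fs/2 = 19.25 MHz, folds to fs − 27 MHz = 11.5 MHz.
148 MHz mod fs = 32.5 MHz.
32.5 MHz > fs/2 = 19.25 MHz, folds to fs − 32.5 MHz = 6 MHz.
109.5 MHz mod fs = 32.5 MHz.
32.5 MHz > fs/2 = 19.25 MHz, folds to fs − 32.5 MHz = 6 MHz.
33.5 MHz > fs/2 = 19.25 MHz, folds to fs − 33.5 MHz = 5 MHz.
Distinct values: {5 MHz, 6 MHz, 11.5 MHz}.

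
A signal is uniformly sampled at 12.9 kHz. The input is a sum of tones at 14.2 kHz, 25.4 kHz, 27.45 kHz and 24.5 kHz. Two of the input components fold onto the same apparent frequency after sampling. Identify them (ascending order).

fs/2 = 6.45 kHz.
14.2 kHz mod fs = 1.3 kHz.
1.3 kHz ≤ fs/2 = 6.45 kHz, appears at 1.3 kHz.
25.4 kHz mod fs = 12.5 kHz.
12.5 kHz > fs/2 = 6.45 kHz, folds to fs − 12.5 kHz = 0.4 kHz.
27.45 kHz mod fs = 1.65 kHz.
1.65 kHz ≤ fs/2 = 6.45 kHz, appears at 1.65 kHz.
24.5 kHz mod fs = 11.6 kHz.
11.6 kHz > fs/2 = 6.45 kHz, folds to fs − 11.6 kHz = 1.3 kHz.
14.2 kHz and 24.5 kHz both map to 1.3 kHz.

14.2 kHz, 24.5 kHz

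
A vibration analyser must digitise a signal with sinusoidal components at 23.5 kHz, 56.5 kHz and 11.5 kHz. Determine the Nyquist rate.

113 kHz

Highest-frequency component: 56.5 kHz.
Nyquist rate = 2 × 56.5 kHz = 113 kHz.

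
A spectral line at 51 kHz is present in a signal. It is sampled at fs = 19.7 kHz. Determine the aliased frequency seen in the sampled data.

51 kHz mod fs = 11.6 kHz.
11.6 kHz > fs/2 = 9.85 kHz, folds to fs − 11.6 kHz = 8.1 kHz.

8.1 kHz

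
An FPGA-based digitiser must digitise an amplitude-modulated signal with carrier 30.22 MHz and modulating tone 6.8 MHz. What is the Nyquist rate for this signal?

AM sidebands sit at fc ± fm = 23.42 MHz and 37.02 MHz.
Highest-frequency component: 37.02 MHz.
Nyquist rate = 2 × 37.02 MHz = 74.04 MHz.

74.04 MHz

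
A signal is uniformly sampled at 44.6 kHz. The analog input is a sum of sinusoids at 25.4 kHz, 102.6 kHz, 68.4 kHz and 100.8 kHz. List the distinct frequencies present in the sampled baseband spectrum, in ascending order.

fs/2 = 22.3 kHz.
25.4 kHz > fs/2 = 22.3 kHz, folds to fs − 25.4 kHz = 19.2 kHz.
102.6 kHz mod fs = 13.4 kHz.
13.4 kHz ≤ fs/2 = 22.3 kHz, appears at 13.4 kHz.
68.4 kHz mod fs = 23.8 kHz.
23.8 kHz > fs/2 = 22.3 kHz, folds to fs − 23.8 kHz = 20.8 kHz.
100.8 kHz mod fs = 11.6 kHz.
11.6 kHz ≤ fs/2 = 22.3 kHz, appears at 11.6 kHz.
Distinct values: {11.6 kHz, 13.4 kHz, 19.2 kHz, 20.8 kHz}.

11.6 kHz, 13.4 kHz, 19.2 kHz, 20.8 kHz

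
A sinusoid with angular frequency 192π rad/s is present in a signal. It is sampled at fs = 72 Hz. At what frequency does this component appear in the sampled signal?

ω = 192π rad/s → f = ω/(2π) = 96 Hz.
96 Hz mod fs = 24 Hz.
24 Hz ≤ fs/2 = 36 Hz, appears at 24 Hz.

24 Hz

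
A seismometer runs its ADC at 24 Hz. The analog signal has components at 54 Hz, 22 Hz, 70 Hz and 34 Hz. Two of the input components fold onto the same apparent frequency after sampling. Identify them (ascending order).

22 Hz, 70 Hz

fs/2 = 12 Hz.
54 Hz mod fs = 6 Hz.
6 Hz ≤ fs/2 = 12 Hz, appears at 6 Hz.
22 Hz > fs/2 = 12 Hz, folds to fs − 22 Hz = 2 Hz.
70 Hz mod fs = 22 Hz.
22 Hz > fs/2 = 12 Hz, folds to fs − 22 Hz = 2 Hz.
34 Hz mod fs = 10 Hz.
10 Hz ≤ fs/2 = 12 Hz, appears at 10 Hz.
22 Hz and 70 Hz both map to 2 Hz.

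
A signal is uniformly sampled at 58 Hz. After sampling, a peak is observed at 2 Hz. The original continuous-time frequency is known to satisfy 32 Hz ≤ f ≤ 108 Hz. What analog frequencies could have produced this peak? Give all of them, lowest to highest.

Frequencies that alias to 2 Hz are k·fs ± 2 Hz for integer k ≥ 0.
k=0: 2 Hz.
k=1: 56 Hz, 60 Hz.
k=2: 114 Hz, 118 Hz.
Within [32 Hz, 108 Hz]: 56 Hz, 60 Hz.

56 Hz, 60 Hz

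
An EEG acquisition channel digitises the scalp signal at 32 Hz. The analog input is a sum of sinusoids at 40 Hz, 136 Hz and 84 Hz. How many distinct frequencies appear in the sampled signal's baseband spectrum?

fs/2 = 16 Hz.
40 Hz mod fs = 8 Hz.
8 Hz ≤ fs/2 = 16 Hz, appears at 8 Hz.
136 Hz mod fs = 8 Hz.
8 Hz ≤ fs/2 = 16 Hz, appears at 8 Hz.
84 Hz mod fs = 20 Hz.
20 Hz > fs/2 = 16 Hz, folds to fs − 20 Hz = 12 Hz.
Distinct values: {8 Hz, 12 Hz} → 2.

2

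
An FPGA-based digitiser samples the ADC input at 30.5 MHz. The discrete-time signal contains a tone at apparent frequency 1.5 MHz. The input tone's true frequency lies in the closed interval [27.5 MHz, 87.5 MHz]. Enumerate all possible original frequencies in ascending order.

29 MHz, 32 MHz, 59.5 MHz, 62.5 MHz

Frequencies that alias to 1.5 MHz are k·fs ± 1.5 MHz for integer k ≥ 0.
k=0: 1.5 MHz.
k=1: 29 MHz, 32 MHz.
k=2: 59.5 MHz, 62.5 MHz.
k=3: 90 MHz, 93 MHz.
Within [27.5 MHz, 87.5 MHz]: 29 MHz, 32 MHz, 59.5 MHz, 62.5 MHz.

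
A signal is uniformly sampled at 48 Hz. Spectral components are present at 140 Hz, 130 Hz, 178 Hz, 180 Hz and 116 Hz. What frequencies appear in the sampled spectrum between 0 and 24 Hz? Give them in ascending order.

fs/2 = 24 Hz.
140 Hz mod fs = 44 Hz.
44 Hz > fs/2 = 24 Hz, folds to fs − 44 Hz = 4 Hz.
130 Hz mod fs = 34 Hz.
34 Hz > fs/2 = 24 Hz, folds to fs − 34 Hz = 14 Hz.
178 Hz mod fs = 34 Hz.
34 Hz > fs/2 = 24 Hz, folds to fs − 34 Hz = 14 Hz.
180 Hz mod fs = 36 Hz.
36 Hz > fs/2 = 24 Hz, folds to fs − 36 Hz = 12 Hz.
116 Hz mod fs = 20 Hz.
20 Hz ≤ fs/2 = 24 Hz, appears at 20 Hz.
Distinct values: {4 Hz, 12 Hz, 14 Hz, 20 Hz}.

4 Hz, 12 Hz, 14 Hz, 20 Hz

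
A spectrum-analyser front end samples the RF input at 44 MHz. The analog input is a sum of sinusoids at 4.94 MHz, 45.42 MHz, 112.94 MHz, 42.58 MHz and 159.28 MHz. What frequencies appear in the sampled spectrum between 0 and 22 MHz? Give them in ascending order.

fs/2 = 22 MHz.
4.94 MHz ≤ fs/2 = 22 MHz, passes unchanged.
45.42 MHz mod fs = 1.42 MHz.
1.42 MHz ≤ fs/2 = 22 MHz, appears at 1.42 MHz.
112.94 MHz mod fs = 24.94 MHz.
24.94 MHz > fs/2 = 22 MHz, folds to fs − 24.94 MHz = 19.06 MHz.
42.58 MHz > fs/2 = 22 MHz, folds to fs − 42.58 MHz = 1.42 MHz.
159.28 MHz mod fs = 27.28 MHz.
27.28 MHz > fs/2 = 22 MHz, folds to fs − 27.28 MHz = 16.72 MHz.
Distinct values: {1.42 MHz, 4.94 MHz, 16.72 MHz, 19.06 MHz}.

1.42 MHz, 4.94 MHz, 16.72 MHz, 19.06 MHz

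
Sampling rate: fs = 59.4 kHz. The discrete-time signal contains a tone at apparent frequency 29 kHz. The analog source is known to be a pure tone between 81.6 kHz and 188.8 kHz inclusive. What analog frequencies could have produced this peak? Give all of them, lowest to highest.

Frequencies that alias to 29 kHz are k·fs ± 29 kHz for integer k ≥ 0.
k=0: 29 kHz.
k=1: 30.4 kHz, 88.4 kHz.
k=2: 89.8 kHz, 147.8 kHz.
k=3: 149.2 kHz, 207.2 kHz.
k=4: 208.6 kHz, 266.6 kHz.
Within [81.6 kHz, 188.8 kHz]: 88.4 kHz, 89.8 kHz, 147.8 kHz, 149.2 kHz.

88.4 kHz, 89.8 kHz, 147.8 kHz, 149.2 kHz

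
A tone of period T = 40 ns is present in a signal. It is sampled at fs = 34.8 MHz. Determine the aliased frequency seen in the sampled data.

T = 40 ns → f = 1/T = 25 MHz.
25 MHz > fs/2 = 17.4 MHz, folds to fs − 25 MHz = 9.8 MHz.

9.8 MHz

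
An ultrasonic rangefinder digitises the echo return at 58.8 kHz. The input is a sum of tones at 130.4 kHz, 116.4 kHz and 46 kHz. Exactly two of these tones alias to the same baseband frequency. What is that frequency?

fs/2 = 29.4 kHz.
130.4 kHz mod fs = 12.8 kHz.
12.8 kHz ≤ fs/2 = 29.4 kHz, appears at 12.8 kHz.
116.4 kHz mod fs = 57.6 kHz.
57.6 kHz > fs/2 = 29.4 kHz, folds to fs − 57.6 kHz = 1.2 kHz.
46 kHz > fs/2 = 29.4 kHz, folds to fs − 46 kHz = 12.8 kHz.
46 kHz and 130.4 kHz both map to 12.8 kHz.

12.8 kHz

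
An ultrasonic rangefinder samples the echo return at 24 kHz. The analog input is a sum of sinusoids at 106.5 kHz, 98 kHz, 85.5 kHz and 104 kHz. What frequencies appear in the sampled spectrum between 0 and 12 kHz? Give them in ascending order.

fs/2 = 12 kHz.
106.5 kHz mod fs = 10.5 kHz.
10.5 kHz ≤ fs/2 = 12 kHz, appears at 10.5 kHz.
98 kHz mod fs = 2 kHz.
2 kHz ≤ fs/2 = 12 kHz, appears at 2 kHz.
85.5 kHz mod fs = 13.5 kHz.
13.5 kHz > fs/2 = 12 kHz, folds to fs − 13.5 kHz = 10.5 kHz.
104 kHz mod fs = 8 kHz.
8 kHz ≤ fs/2 = 12 kHz, appears at 8 kHz.
Distinct values: {2 kHz, 8 kHz, 10.5 kHz}.

2 kHz, 8 kHz, 10.5 kHz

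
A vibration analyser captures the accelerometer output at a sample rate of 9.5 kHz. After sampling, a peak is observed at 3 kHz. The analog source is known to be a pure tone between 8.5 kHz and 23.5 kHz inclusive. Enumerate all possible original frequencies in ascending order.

Frequencies that alias to 3 kHz are k·fs ± 3 kHz for integer k ≥ 0.
k=0: 3 kHz.
k=1: 6.5 kHz, 12.5 kHz.
k=2: 16 kHz, 22 kHz.
k=3: 25.5 kHz, 31.5 kHz.
Within [8.5 kHz, 23.5 kHz]: 12.5 kHz, 16 kHz, 22 kHz.

12.5 kHz, 16 kHz, 22 kHz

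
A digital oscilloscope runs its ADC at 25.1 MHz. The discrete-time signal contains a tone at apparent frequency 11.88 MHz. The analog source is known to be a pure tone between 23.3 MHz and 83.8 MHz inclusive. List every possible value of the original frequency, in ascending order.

Frequencies that alias to 11.88 MHz are k·fs ± 11.88 MHz for integer k ≥ 0.
k=0: 11.88 MHz.
k=1: 13.22 MHz, 36.98 MHz.
k=2: 38.32 MHz, 62.08 MHz.
k=3: 63.42 MHz, 87.18 MHz.
k=4: 88.52 MHz, 112.28 MHz.
Within [23.3 MHz, 83.8 MHz]: 36.98 MHz, 38.32 MHz, 62.08 MHz, 63.42 MHz.

36.98 MHz, 38.32 MHz, 62.08 MHz, 63.42 MHz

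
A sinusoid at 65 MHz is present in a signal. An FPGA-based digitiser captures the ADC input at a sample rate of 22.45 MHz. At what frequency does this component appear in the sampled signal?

2.35 MHz

65 MHz mod fs = 20.1 MHz.
20.1 MHz > fs/2 = 11.225 MHz, folds to fs − 20.1 MHz = 2.35 MHz.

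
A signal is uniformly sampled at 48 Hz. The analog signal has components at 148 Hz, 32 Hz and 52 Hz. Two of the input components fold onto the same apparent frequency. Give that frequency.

fs/2 = 24 Hz.
148 Hz mod fs = 4 Hz.
4 Hz ≤ fs/2 = 24 Hz, appears at 4 Hz.
32 Hz > fs/2 = 24 Hz, folds to fs − 32 Hz = 16 Hz.
52 Hz mod fs = 4 Hz.
4 Hz ≤ fs/2 = 24 Hz, appears at 4 Hz.
52 Hz and 148 Hz both map to 4 Hz.

4 Hz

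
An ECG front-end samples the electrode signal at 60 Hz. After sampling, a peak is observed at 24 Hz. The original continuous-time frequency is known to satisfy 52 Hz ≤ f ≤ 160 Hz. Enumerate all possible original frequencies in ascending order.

84 Hz, 96 Hz, 144 Hz, 156 Hz

Frequencies that alias to 24 Hz are k·fs ± 24 Hz for integer k ≥ 0.
k=0: 24 Hz.
k=1: 36 Hz, 84 Hz.
k=2: 96 Hz, 144 Hz.
k=3: 156 Hz, 204 Hz.
k=4: 216 Hz, 264 Hz.
Within [52 Hz, 160 Hz]: 84 Hz, 96 Hz, 144 Hz, 156 Hz.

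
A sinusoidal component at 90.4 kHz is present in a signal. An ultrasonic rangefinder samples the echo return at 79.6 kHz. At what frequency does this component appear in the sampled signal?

90.4 kHz mod fs = 10.8 kHz.
10.8 kHz ≤ fs/2 = 39.8 kHz, appears at 10.8 kHz.

10.8 kHz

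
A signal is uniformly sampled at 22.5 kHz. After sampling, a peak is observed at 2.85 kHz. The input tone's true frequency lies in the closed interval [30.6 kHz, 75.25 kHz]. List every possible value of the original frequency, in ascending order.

42.15 kHz, 47.85 kHz, 64.65 kHz, 70.35 kHz

Frequencies that alias to 2.85 kHz are k·fs ± 2.85 kHz for integer k ≥ 0.
k=0: 2.85 kHz.
k=1: 19.65 kHz, 25.35 kHz.
k=2: 42.15 kHz, 47.85 kHz.
k=3: 64.65 kHz, 70.35 kHz.
k=4: 87.15 kHz, 92.85 kHz.
Within [30.6 kHz, 75.25 kHz]: 42.15 kHz, 47.85 kHz, 64.65 kHz, 70.35 kHz.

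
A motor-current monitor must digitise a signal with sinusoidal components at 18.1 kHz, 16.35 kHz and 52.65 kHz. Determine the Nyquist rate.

Highest-frequency component: 52.65 kHz.
Nyquist rate = 2 × 52.65 kHz = 105.3 kHz.

105.3 kHz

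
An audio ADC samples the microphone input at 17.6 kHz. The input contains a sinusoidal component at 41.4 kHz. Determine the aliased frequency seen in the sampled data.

6.2 kHz

41.4 kHz mod fs = 6.2 kHz.
6.2 kHz ≤ fs/2 = 8.8 kHz, appears at 6.2 kHz.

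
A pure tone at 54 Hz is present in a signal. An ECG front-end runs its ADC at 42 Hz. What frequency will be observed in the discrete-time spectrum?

12 Hz

54 Hz mod fs = 12 Hz.
12 Hz ≤ fs/2 = 21 Hz, appears at 12 Hz.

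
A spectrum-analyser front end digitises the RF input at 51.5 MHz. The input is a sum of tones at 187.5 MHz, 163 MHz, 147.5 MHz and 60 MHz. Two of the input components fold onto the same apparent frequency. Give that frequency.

8.5 MHz

fs/2 = 25.75 MHz.
187.5 MHz mod fs = 33 MHz.
33 MHz > fs/2 = 25.75 MHz, folds to fs − 33 MHz = 18.5 MHz.
163 MHz mod fs = 8.5 MHz.
8.5 MHz ≤ fs/2 = 25.75 MHz, appears at 8.5 MHz.
147.5 MHz mod fs = 44.5 MHz.
44.5 MHz > fs/2 = 25.75 MHz, folds to fs − 44.5 MHz = 7 MHz.
60 MHz mod fs = 8.5 MHz.
8.5 MHz ≤ fs/2 = 25.75 MHz, appears at 8.5 MHz.
60 MHz and 163 MHz both map to 8.5 MHz.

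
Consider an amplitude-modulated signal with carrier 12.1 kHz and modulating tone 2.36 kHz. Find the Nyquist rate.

AM sidebands sit at fc ± fm = 9.74 kHz and 14.46 kHz.
Highest-frequency component: 14.46 kHz.
Nyquist rate = 2 × 14.46 kHz = 28.92 kHz.

28.92 kHz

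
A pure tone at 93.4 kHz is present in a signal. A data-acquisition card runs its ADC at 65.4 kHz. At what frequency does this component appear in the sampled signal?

93.4 kHz mod fs = 28 kHz.
28 kHz ≤ fs/2 = 32.7 kHz, appears at 28 kHz.

28 kHz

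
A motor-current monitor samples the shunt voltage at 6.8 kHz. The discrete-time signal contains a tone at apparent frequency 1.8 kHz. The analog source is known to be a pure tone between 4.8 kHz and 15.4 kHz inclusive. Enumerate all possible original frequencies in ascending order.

5 kHz, 8.6 kHz, 11.8 kHz, 15.4 kHz

Frequencies that alias to 1.8 kHz are k·fs ± 1.8 kHz for integer k ≥ 0.
k=0: 1.8 kHz.
k=1: 5 kHz, 8.6 kHz.
k=2: 11.8 kHz, 15.4 kHz.
k=3: 18.6 kHz, 22.2 kHz.
Within [4.8 kHz, 15.4 kHz]: 5 kHz, 8.6 kHz, 11.8 kHz, 15.4 kHz.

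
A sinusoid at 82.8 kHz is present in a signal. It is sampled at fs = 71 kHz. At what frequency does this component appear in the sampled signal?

11.8 kHz

82.8 kHz mod fs = 11.8 kHz.
11.8 kHz ≤ fs/2 = 35.5 kHz, appears at 11.8 kHz.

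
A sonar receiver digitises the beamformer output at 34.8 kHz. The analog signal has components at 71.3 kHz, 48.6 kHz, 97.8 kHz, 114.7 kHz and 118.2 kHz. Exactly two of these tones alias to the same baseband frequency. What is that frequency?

fs/2 = 17.4 kHz.
71.3 kHz mod fs = 1.7 kHz.
1.7 kHz ≤ fs/2 = 17.4 kHz, appears at 1.7 kHz.
48.6 kHz mod fs = 13.8 kHz.
13.8 kHz ≤ fs/2 = 17.4 kHz, appears at 13.8 kHz.
97.8 kHz mod fs = 28.2 kHz.
28.2 kHz > fs/2 = 17.4 kHz, folds to fs − 28.2 kHz = 6.6 kHz.
114.7 kHz mod fs = 10.3 kHz.
10.3 kHz ≤ fs/2 = 17.4 kHz, appears at 10.3 kHz.
118.2 kHz mod fs = 13.8 kHz.
13.8 kHz ≤ fs/2 = 17.4 kHz, appears at 13.8 kHz.
48.6 kHz and 118.2 kHz both map to 13.8 kHz.

13.8 kHz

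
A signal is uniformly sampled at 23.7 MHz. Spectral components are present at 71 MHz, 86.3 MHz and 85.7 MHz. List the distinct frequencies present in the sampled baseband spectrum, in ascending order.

0.1 MHz, 8.5 MHz, 9.1 MHz

fs/2 = 11.85 MHz.
71 MHz mod fs = 23.6 MHz.
23.6 MHz > fs/2 = 11.85 MHz, folds to fs − 23.6 MHz = 0.1 MHz.
86.3 MHz mod fs = 15.2 MHz.
15.2 MHz > fs/2 = 11.85 MHz, folds to fs − 15.2 MHz = 8.5 MHz.
85.7 MHz mod fs = 14.6 MHz.
14.6 MHz > fs/2 = 11.85 MHz, folds to fs − 14.6 MHz = 9.1 MHz.
Distinct values: {0.1 MHz, 8.5 MHz, 9.1 MHz}.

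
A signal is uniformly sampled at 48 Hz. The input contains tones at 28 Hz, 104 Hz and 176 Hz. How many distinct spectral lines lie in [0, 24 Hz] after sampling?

fs/2 = 24 Hz.
28 Hz > fs/2 = 24 Hz, folds to fs − 28 Hz = 20 Hz.
104 Hz mod fs = 8 Hz.
8 Hz ≤ fs/2 = 24 Hz, appears at 8 Hz.
176 Hz mod fs = 32 Hz.
32 Hz > fs/2 = 24 Hz, folds to fs − 32 Hz = 16 Hz.
Distinct values: {8 Hz, 16 Hz, 20 Hz} → 3.

3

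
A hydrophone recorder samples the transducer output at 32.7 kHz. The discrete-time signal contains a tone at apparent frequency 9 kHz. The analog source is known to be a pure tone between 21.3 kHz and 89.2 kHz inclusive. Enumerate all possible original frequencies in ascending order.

Frequencies that alias to 9 kHz are k·fs ± 9 kHz for integer k ≥ 0.
k=0: 9 kHz.
k=1: 23.7 kHz, 41.7 kHz.
k=2: 56.4 kHz, 74.4 kHz.
k=3: 89.1 kHz, 107.1 kHz.
k=4: 121.8 kHz, 139.8 kHz.
Within [21.3 kHz, 89.2 kHz]: 23.7 kHz, 41.7 kHz, 56.4 kHz, 74.4 kHz, 89.1 kHz.

23.7 kHz, 41.7 kHz, 56.4 kHz, 74.4 kHz, 89.1 kHz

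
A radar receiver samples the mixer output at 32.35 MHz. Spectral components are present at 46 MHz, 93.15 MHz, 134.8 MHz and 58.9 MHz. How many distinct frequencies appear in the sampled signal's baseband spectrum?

fs/2 = 16.175 MHz.
46 MHz mod fs = 13.65 MHz.
13.65 MHz ≤ fs/2 = 16.175 MHz, appears at 13.65 MHz.
93.15 MHz mod fs = 28.45 MHz.
28.45 MHz > fs/2 = 16.175 MHz, folds to fs − 28.45 MHz = 3.9 MHz.
134.8 MHz mod fs = 5.4 MHz.
5.4 MHz ≤ fs/2 = 16.175 MHz, appears at 5.4 MHz.
58.9 MHz mod fs = 26.55 MHz.
26.55 MHz > fs/2 = 16.175 MHz, folds to fs − 26.55 MHz = 5.8 MHz.
Distinct values: {3.9 MHz, 5.4 MHz, 5.8 MHz, 13.65 MHz} → 4.

4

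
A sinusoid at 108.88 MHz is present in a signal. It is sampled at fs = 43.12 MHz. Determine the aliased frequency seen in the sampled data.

108.88 MHz mod fs = 22.64 MHz.
22.64 MHz > fs/2 = 21.56 MHz, folds to fs − 22.64 MHz = 20.48 MHz.

20.48 MHz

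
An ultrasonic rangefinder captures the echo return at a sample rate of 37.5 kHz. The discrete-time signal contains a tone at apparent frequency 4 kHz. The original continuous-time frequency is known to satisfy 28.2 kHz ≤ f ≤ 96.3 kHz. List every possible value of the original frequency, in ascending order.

33.5 kHz, 41.5 kHz, 71 kHz, 79 kHz

Frequencies that alias to 4 kHz are k·fs ± 4 kHz for integer k ≥ 0.
k=0: 4 kHz.
k=1: 33.5 kHz, 41.5 kHz.
k=2: 71 kHz, 79 kHz.
k=3: 108.5 kHz, 116.5 kHz.
Within [28.2 kHz, 96.3 kHz]: 33.5 kHz, 41.5 kHz, 71 kHz, 79 kHz.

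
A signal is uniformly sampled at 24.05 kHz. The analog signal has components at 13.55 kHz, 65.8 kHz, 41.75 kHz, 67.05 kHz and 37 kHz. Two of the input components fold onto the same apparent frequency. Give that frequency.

6.35 kHz

fs/2 = 12.025 kHz.
13.55 kHz > fs/2 = 12.025 kHz, folds to fs − 13.55 kHz = 10.5 kHz.
65.8 kHz mod fs = 17.7 kHz.
17.7 kHz > fs/2 = 12.025 kHz, folds to fs − 17.7 kHz = 6.35 kHz.
41.75 kHz mod fs = 17.7 kHz.
17.7 kHz > fs/2 = 12.025 kHz, folds to fs − 17.7 kHz = 6.35 kHz.
67.05 kHz mod fs = 18.95 kHz.
18.95 kHz > fs/2 = 12.025 kHz, folds to fs − 18.95 kHz = 5.1 kHz.
37 kHz mod fs = 12.95 kHz.
12.95 kHz > fs/2 = 12.025 kHz, folds to fs − 12.95 kHz = 11.1 kHz.
41.75 kHz and 65.8 kHz both map to 6.35 kHz.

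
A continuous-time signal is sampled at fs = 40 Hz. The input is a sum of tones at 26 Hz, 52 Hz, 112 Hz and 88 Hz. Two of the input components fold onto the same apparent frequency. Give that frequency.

fs/2 = 20 Hz.
26 Hz > fs/2 = 20 Hz, folds to fs − 26 Hz = 14 Hz.
52 Hz mod fs = 12 Hz.
12 Hz ≤ fs/2 = 20 Hz, appears at 12 Hz.
112 Hz mod fs = 32 Hz.
32 Hz > fs/2 = 20 Hz, folds to fs − 32 Hz = 8 Hz.
88 Hz mod fs = 8 Hz.
8 Hz ≤ fs/2 = 20 Hz, appears at 8 Hz.
88 Hz and 112 Hz both map to 8 Hz.

8 Hz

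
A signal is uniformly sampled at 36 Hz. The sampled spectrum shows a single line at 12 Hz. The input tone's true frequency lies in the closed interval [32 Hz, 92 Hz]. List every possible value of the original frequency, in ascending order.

Frequencies that alias to 12 Hz are k·fs ± 12 Hz for integer k ≥ 0.
k=0: 12 Hz.
k=1: 24 Hz, 48 Hz.
k=2: 60 Hz, 84 Hz.
k=3: 96 Hz, 120 Hz.
Within [32 Hz, 92 Hz]: 48 Hz, 60 Hz, 84 Hz.

48 Hz, 60 Hz, 84 Hz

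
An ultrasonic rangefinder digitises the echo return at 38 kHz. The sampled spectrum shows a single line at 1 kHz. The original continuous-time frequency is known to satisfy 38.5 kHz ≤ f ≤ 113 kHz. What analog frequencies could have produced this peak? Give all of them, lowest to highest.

39 kHz, 75 kHz, 77 kHz, 113 kHz

Frequencies that alias to 1 kHz are k·fs ± 1 kHz for integer k ≥ 0.
k=0: 1 kHz.
k=1: 37 kHz, 39 kHz.
k=2: 75 kHz, 77 kHz.
k=3: 113 kHz, 115 kHz.
k=4: 151 kHz, 153 kHz.
Within [38.5 kHz, 113 kHz]: 39 kHz, 75 kHz, 77 kHz, 113 kHz.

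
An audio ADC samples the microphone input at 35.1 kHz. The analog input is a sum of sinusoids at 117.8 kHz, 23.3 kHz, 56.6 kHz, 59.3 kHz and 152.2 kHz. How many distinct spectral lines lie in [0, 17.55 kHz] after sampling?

4

fs/2 = 17.55 kHz.
117.8 kHz mod fs = 12.5 kHz.
12.5 kHz ≤ fs/2 = 17.55 kHz, appears at 12.5 kHz.
23.3 kHz > fs/2 = 17.55 kHz, folds to fs − 23.3 kHz = 11.8 kHz.
56.6 kHz mod fs = 21.5 kHz.
21.5 kHz > fs/2 = 17.55 kHz, folds to fs − 21.5 kHz = 13.6 kHz.
59.3 kHz mod fs = 24.2 kHz.
24.2 kHz > fs/2 = 17.55 kHz, folds to fs − 24.2 kHz = 10.9 kHz.
152.2 kHz mod fs = 11.8 kHz.
11.8 kHz ≤ fs/2 = 17.55 kHz, appears at 11.8 kHz.
Distinct values: {10.9 kHz, 11.8 kHz, 12.5 kHz, 13.6 kHz} → 4.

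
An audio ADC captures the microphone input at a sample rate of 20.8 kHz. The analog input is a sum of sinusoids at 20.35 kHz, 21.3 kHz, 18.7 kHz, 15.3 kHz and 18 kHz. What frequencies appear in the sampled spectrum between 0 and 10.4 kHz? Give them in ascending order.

fs/2 = 10.4 kHz.
20.35 kHz > fs/2 = 10.4 kHz, folds to fs − 20.35 kHz = 0.45 kHz.
21.3 kHz mod fs = 0.5 kHz.
0.5 kHz ≤ fs/2 = 10.4 kHz, appears at 0.5 kHz.
18.7 kHz > fs/2 = 10.4 kHz, folds to fs − 18.7 kHz = 2.1 kHz.
15.3 kHz > fs/2 = 10.4 kHz, folds to fs − 15.3 kHz = 5.5 kHz.
18 kHz > fs/2 = 10.4 kHz, folds to fs − 18 kHz = 2.8 kHz.
Distinct values: {0.45 kHz, 0.5 kHz, 2.1 kHz, 2.8 kHz, 5.5 kHz}.

0.45 kHz, 0.5 kHz, 2.1 kHz, 2.8 kHz, 5.5 kHz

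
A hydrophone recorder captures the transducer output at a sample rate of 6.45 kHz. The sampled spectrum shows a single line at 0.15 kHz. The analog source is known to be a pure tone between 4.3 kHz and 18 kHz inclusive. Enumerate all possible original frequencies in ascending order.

6.3 kHz, 6.6 kHz, 12.75 kHz, 13.05 kHz

Frequencies that alias to 0.15 kHz are k·fs ± 0.15 kHz for integer k ≥ 0.
k=0: 0.15 kHz.
k=1: 6.3 kHz, 6.6 kHz.
k=2: 12.75 kHz, 13.05 kHz.
k=3: 19.2 kHz, 19.5 kHz.
Within [4.3 kHz, 18 kHz]: 6.3 kHz, 6.6 kHz, 12.75 kHz, 13.05 kHz.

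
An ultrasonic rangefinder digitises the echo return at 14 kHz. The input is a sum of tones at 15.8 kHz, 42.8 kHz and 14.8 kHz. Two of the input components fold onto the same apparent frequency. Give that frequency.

0.8 kHz

fs/2 = 7 kHz.
15.8 kHz mod fs = 1.8 kHz.
1.8 kHz ≤ fs/2 = 7 kHz, appears at 1.8 kHz.
42.8 kHz mod fs = 0.8 kHz.
0.8 kHz ≤ fs/2 = 7 kHz, appears at 0.8 kHz.
14.8 kHz mod fs = 0.8 kHz.
0.8 kHz ≤ fs/2 = 7 kHz, appears at 0.8 kHz.
14.8 kHz and 42.8 kHz both map to 0.8 kHz.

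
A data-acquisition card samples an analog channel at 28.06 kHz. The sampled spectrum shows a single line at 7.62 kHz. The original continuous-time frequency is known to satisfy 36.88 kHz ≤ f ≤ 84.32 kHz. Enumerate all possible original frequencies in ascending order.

48.5 kHz, 63.74 kHz, 76.56 kHz

Frequencies that alias to 7.62 kHz are k·fs ± 7.62 kHz for integer k ≥ 0.
k=0: 7.62 kHz.
k=1: 20.44 kHz, 35.68 kHz.
k=2: 48.5 kHz, 63.74 kHz.
k=3: 76.56 kHz, 91.8 kHz.
k=4: 104.62 kHz, 119.86 kHz.
Within [36.88 kHz, 84.32 kHz]: 48.5 kHz, 63.74 kHz, 76.56 kHz.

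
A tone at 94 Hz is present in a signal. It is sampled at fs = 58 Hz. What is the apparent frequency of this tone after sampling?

22 Hz

94 Hz mod fs = 36 Hz.
36 Hz > fs/2 = 29 Hz, folds to fs − 36 Hz = 22 Hz.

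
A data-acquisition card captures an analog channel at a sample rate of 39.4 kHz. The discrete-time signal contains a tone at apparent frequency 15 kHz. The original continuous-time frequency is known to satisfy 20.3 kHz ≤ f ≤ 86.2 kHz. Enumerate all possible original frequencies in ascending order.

24.4 kHz, 54.4 kHz, 63.8 kHz

Frequencies that alias to 15 kHz are k·fs ± 15 kHz for integer k ≥ 0.
k=0: 15 kHz.
k=1: 24.4 kHz, 54.4 kHz.
k=2: 63.8 kHz, 93.8 kHz.
k=3: 103.2 kHz, 133.2 kHz.
Within [20.3 kHz, 86.2 kHz]: 24.4 kHz, 54.4 kHz, 63.8 kHz.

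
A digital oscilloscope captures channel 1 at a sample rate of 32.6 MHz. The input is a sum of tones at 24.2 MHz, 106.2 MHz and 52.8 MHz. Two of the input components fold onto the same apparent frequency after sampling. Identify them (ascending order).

fs/2 = 16.3 MHz.
24.2 MHz > fs/2 = 16.3 MHz, folds to fs − 24.2 MHz = 8.4 MHz.
106.2 MHz mod fs = 8.4 MHz.
8.4 MHz ≤ fs/2 = 16.3 MHz, appears at 8.4 MHz.
52.8 MHz mod fs = 20.2 MHz.
20.2 MHz > fs/2 = 16.3 MHz, folds to fs − 20.2 MHz = 12.4 MHz.
24.2 MHz and 106.2 MHz both map to 8.4 MHz.

24.2 MHz, 106.2 MHz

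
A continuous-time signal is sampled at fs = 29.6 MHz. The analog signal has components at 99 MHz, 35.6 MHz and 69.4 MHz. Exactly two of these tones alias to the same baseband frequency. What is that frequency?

fs/2 = 14.8 MHz.
99 MHz mod fs = 10.2 MHz.
10.2 MHz ≤ fs/2 = 14.8 MHz, appears at 10.2 MHz.
35.6 MHz mod fs = 6 MHz.
6 MHz ≤ fs/2 = 14.8 MHz, appears at 6 MHz.
69.4 MHz mod fs = 10.2 MHz.
10.2 MHz ≤ fs/2 = 14.8 MHz, appears at 10.2 MHz.
69.4 MHz and 99 MHz both map to 10.2 MHz.

10.2 MHz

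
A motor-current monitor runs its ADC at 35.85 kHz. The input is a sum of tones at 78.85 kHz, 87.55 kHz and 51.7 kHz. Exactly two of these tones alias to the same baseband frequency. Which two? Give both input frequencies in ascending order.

fs/2 = 17.925 kHz.
78.85 kHz mod fs = 7.15 kHz.
7.15 kHz ≤ fs/2 = 17.925 kHz, appears at 7.15 kHz.
87.55 kHz mod fs = 15.85 kHz.
15.85 kHz ≤ fs/2 = 17.925 kHz, appears at 15.85 kHz.
51.7 kHz mod fs = 15.85 kHz.
15.85 kHz ≤ fs/2 = 17.925 kHz, appears at 15.85 kHz.
51.7 kHz and 87.55 kHz both map to 15.85 kHz.

51.7 kHz, 87.55 kHz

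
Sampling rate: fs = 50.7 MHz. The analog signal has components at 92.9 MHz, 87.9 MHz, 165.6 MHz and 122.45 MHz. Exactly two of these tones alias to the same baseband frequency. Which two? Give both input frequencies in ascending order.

87.9 MHz, 165.6 MHz

fs/2 = 25.35 MHz.
92.9 MHz mod fs = 42.2 MHz.
42.2 MHz > fs/2 = 25.35 MHz, folds to fs − 42.2 MHz = 8.5 MHz.
87.9 MHz mod fs = 37.2 MHz.
37.2 MHz > fs/2 = 25.35 MHz, folds to fs − 37.2 MHz = 13.5 MHz.
165.6 MHz mod fs = 13.5 MHz.
13.5 MHz ≤ fs/2 = 25.35 MHz, appears at 13.5 MHz.
122.45 MHz mod fs = 21.05 MHz.
21.05 MHz ≤ fs/2 = 25.35 MHz, appears at 21.05 MHz.
87.9 MHz and 165.6 MHz both map to 13.5 MHz.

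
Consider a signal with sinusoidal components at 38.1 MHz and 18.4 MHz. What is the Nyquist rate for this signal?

Highest-frequency component: 38.1 MHz.
Nyquist rate = 2 × 38.1 MHz = 76.2 MHz.

76.2 MHz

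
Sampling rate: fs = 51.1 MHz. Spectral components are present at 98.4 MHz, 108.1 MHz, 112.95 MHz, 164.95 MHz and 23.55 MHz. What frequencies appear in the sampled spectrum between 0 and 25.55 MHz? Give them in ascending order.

3.8 MHz, 5.9 MHz, 10.75 MHz, 11.65 MHz, 23.55 MHz

fs/2 = 25.55 MHz.
98.4 MHz mod fs = 47.3 MHz.
47.3 MHz > fs/2 = 25.55 MHz, folds to fs − 47.3 MHz = 3.8 MHz.
108.1 MHz mod fs = 5.9 MHz.
5.9 MHz ≤ fs/2 = 25.55 MHz, appears at 5.9 MHz.
112.95 MHz mod fs = 10.75 MHz.
10.75 MHz ≤ fs/2 = 25.55 MHz, appears at 10.75 MHz.
164.95 MHz mod fs = 11.65 MHz.
11.65 MHz ≤ fs/2 = 25.55 MHz, appears at 11.65 MHz.
23.55 MHz ≤ fs/2 = 25.55 MHz, passes unchanged.
Distinct values: {3.8 MHz, 5.9 MHz, 10.75 MHz, 11.65 MHz, 23.55 MHz}.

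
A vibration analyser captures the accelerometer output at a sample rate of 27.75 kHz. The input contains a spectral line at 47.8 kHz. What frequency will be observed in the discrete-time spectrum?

7.7 kHz

47.8 kHz mod fs = 20.05 kHz.
20.05 kHz > fs/2 = 13.875 kHz, folds to fs − 20.05 kHz = 7.7 kHz.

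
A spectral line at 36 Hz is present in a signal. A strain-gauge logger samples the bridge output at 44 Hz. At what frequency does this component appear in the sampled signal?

8 Hz

36 Hz > fs/2 = 22 Hz, folds to fs − 36 Hz = 8 Hz.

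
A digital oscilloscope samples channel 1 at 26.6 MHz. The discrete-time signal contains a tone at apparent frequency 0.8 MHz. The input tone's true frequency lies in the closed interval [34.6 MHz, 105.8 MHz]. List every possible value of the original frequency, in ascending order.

Frequencies that alias to 0.8 MHz are k·fs ± 0.8 MHz for integer k ≥ 0.
k=0: 0.8 MHz.
k=1: 25.8 MHz, 27.4 MHz.
k=2: 52.4 MHz, 54 MHz.
k=3: 79 MHz, 80.6 MHz.
k=4: 105.6 MHz, 107.2 MHz.
k=5: 132.2 MHz, 133.8 MHz.
Within [34.6 MHz, 105.8 MHz]: 52.4 MHz, 54 MHz, 79 MHz, 80.6 MHz, 105.6 MHz.

52.4 MHz, 54 MHz, 79 MHz, 80.6 MHz, 105.6 MHz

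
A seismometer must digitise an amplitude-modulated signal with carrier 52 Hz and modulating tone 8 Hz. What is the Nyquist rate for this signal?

AM sidebands sit at fc ± fm = 44 Hz and 60 Hz.
Highest-frequency component: 60 Hz.
Nyquist rate = 2 × 60 Hz = 120 Hz.

120 Hz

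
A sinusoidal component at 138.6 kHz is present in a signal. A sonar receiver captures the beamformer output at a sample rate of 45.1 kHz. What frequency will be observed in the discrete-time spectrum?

3.3 kHz

138.6 kHz mod fs = 3.3 kHz.
3.3 kHz ≤ fs/2 = 22.55 kHz, appears at 3.3 kHz.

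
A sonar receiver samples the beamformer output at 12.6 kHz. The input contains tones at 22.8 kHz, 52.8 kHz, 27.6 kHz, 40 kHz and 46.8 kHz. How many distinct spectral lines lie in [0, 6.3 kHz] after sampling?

3

fs/2 = 6.3 kHz.
22.8 kHz mod fs = 10.2 kHz.
10.2 kHz > fs/2 = 6.3 kHz, folds to fs − 10.2 kHz = 2.4 kHz.
52.8 kHz mod fs = 2.4 kHz.
2.4 kHz ≤ fs/2 = 6.3 kHz, appears at 2.4 kHz.
27.6 kHz mod fs = 2.4 kHz.
2.4 kHz ≤ fs/2 = 6.3 kHz, appears at 2.4 kHz.
40 kHz mod fs = 2.2 kHz.
2.2 kHz ≤ fs/2 = 6.3 kHz, appears at 2.2 kHz.
46.8 kHz mod fs = 9 kHz.
9 kHz > fs/2 = 6.3 kHz, folds to fs − 9 kHz = 3.6 kHz.
Distinct values: {2.2 kHz, 2.4 kHz, 3.6 kHz} → 3.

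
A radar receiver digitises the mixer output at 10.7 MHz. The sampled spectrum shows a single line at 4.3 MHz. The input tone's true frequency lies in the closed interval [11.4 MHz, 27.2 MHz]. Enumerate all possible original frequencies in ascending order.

15 MHz, 17.1 MHz, 25.7 MHz

Frequencies that alias to 4.3 MHz are k·fs ± 4.3 MHz for integer k ≥ 0.
k=0: 4.3 MHz.
k=1: 6.4 MHz, 15 MHz.
k=2: 17.1 MHz, 25.7 MHz.
k=3: 27.8 MHz, 36.4 MHz.
Within [11.4 MHz, 27.2 MHz]: 15 MHz, 17.1 MHz, 25.7 MHz.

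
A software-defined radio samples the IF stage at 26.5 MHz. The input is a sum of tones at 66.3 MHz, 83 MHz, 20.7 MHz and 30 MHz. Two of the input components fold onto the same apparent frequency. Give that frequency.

3.5 MHz

fs/2 = 13.25 MHz.
66.3 MHz mod fs = 13.3 MHz.
13.3 MHz > fs/2 = 13.25 MHz, folds to fs − 13.3 MHz = 13.2 MHz.
83 MHz mod fs = 3.5 MHz.
3.5 MHz ≤ fs/2 = 13.25 MHz, appears at 3.5 MHz.
20.7 MHz > fs/2 = 13.25 MHz, folds to fs − 20.7 MHz = 5.8 MHz.
30 MHz mod fs = 3.5 MHz.
3.5 MHz ≤ fs/2 = 13.25 MHz, appears at 3.5 MHz.
30 MHz and 83 MHz both map to 3.5 MHz.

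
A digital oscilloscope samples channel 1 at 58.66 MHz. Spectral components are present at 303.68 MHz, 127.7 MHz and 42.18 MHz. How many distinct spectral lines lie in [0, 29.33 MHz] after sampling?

fs/2 = 29.33 MHz.
303.68 MHz mod fs = 10.38 MHz.
10.38 MHz ≤ fs/2 = 29.33 MHz, appears at 10.38 MHz.
127.7 MHz mod fs = 10.38 MHz.
10.38 MHz ≤ fs/2 = 29.33 MHz, appears at 10.38 MHz.
42.18 MHz > fs/2 = 29.33 MHz, folds to fs − 42.18 MHz = 16.48 MHz.
Distinct values: {10.38 MHz, 16.48 MHz} → 2.

2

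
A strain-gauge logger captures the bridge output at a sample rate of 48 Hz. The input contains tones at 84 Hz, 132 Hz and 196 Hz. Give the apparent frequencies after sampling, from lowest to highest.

4 Hz, 12 Hz

fs/2 = 24 Hz.
84 Hz mod fs = 36 Hz.
36 Hz > fs/2 = 24 Hz, folds to fs − 36 Hz = 12 Hz.
132 Hz mod fs = 36 Hz.
36 Hz > fs/2 = 24 Hz, folds to fs − 36 Hz = 12 Hz.
196 Hz mod fs = 4 Hz.
4 Hz ≤ fs/2 = 24 Hz, appears at 4 Hz.
Distinct values: {4 Hz, 12 Hz}.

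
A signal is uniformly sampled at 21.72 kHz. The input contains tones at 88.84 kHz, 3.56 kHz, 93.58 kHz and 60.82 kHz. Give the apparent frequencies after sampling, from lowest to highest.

fs/2 = 10.86 kHz.
88.84 kHz mod fs = 1.96 kHz.
1.96 kHz ≤ fs/2 = 10.86 kHz, appears at 1.96 kHz.
3.56 kHz ≤ fs/2 = 10.86 kHz, passes unchanged.
93.58 kHz mod fs = 6.7 kHz.
6.7 kHz ≤ fs/2 = 10.86 kHz, appears at 6.7 kHz.
60.82 kHz mod fs = 17.38 kHz.
17.38 kHz > fs/2 = 10.86 kHz, folds to fs − 17.38 kHz = 4.34 kHz.
Distinct values: {1.96 kHz, 3.56 kHz, 4.34 kHz, 6.7 kHz}.

1.96 kHz, 3.56 kHz, 4.34 kHz, 6.7 kHz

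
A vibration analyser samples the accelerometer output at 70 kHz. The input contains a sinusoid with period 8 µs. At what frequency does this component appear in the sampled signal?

T = 8 µs → f = 1/T = 125 kHz.
125 kHz mod fs = 55 kHz.
55 kHz > fs/2 = 35 kHz, folds to fs − 55 kHz = 15 kHz.

15 kHz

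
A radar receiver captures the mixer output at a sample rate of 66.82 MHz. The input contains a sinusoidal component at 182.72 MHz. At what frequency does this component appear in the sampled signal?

182.72 MHz mod fs = 49.08 MHz.
49.08 MHz > fs/2 = 33.41 MHz, folds to fs − 49.08 MHz = 17.74 MHz.

17.74 MHz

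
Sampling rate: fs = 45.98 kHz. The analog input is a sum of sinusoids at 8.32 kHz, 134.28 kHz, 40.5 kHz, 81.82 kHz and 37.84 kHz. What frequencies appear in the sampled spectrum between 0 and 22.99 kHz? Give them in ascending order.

fs/2 = 22.99 kHz.
8.32 kHz ≤ fs/2 = 22.99 kHz, passes unchanged.
134.28 kHz mod fs = 42.32 kHz.
42.32 kHz > fs/2 = 22.99 kHz, folds to fs − 42.32 kHz = 3.66 kHz.
40.5 kHz > fs/2 = 22.99 kHz, folds to fs − 40.5 kHz = 5.48 kHz.
81.82 kHz mod fs = 35.84 kHz.
35.84 kHz > fs/2 = 22.99 kHz, folds to fs − 35.84 kHz = 10.14 kHz.
37.84 kHz > fs/2 = 22.99 kHz, folds to fs − 37.84 kHz = 8.14 kHz.
Distinct values: {3.66 kHz, 5.48 kHz, 8.14 kHz, 8.32 kHz, 10.14 kHz}.

3.66 kHz, 5.48 kHz, 8.14 kHz, 8.32 kHz, 10.14 kHz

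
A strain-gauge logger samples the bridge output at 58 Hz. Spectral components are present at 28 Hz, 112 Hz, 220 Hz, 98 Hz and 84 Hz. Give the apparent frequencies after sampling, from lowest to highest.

fs/2 = 29 Hz.
28 Hz ≤ fs/2 = 29 Hz, passes unchanged.
112 Hz mod fs = 54 Hz.
54 Hz > fs/2 = 29 Hz, folds to fs − 54 Hz = 4 Hz.
220 Hz mod fs = 46 Hz.
46 Hz > fs/2 = 29 Hz, folds to fs − 46 Hz = 12 Hz.
98 Hz mod fs = 40 Hz.
40 Hz > fs/2 = 29 Hz, folds to fs − 40 Hz = 18 Hz.
84 Hz mod fs = 26 Hz.
26 Hz ≤ fs/2 = 29 Hz, appears at 26 Hz.
Distinct values: {4 Hz, 12 Hz, 18 Hz, 26 Hz, 28 Hz}.

4 Hz, 12 Hz, 18 Hz, 26 Hz, 28 Hz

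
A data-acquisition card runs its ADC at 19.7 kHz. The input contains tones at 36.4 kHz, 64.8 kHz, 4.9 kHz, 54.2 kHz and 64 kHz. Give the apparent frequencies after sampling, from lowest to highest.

fs/2 = 9.85 kHz.
36.4 kHz mod fs = 16.7 kHz.
16.7 kHz > fs/2 = 9.85 kHz, folds to fs − 16.7 kHz = 3 kHz.
64.8 kHz mod fs = 5.7 kHz.
5.7 kHz ≤ fs/2 = 9.85 kHz, appears at 5.7 kHz.
4.9 kHz ≤ fs/2 = 9.85 kHz, passes unchanged.
54.2 kHz mod fs = 14.8 kHz.
14.8 kHz > fs/2 = 9.85 kHz, folds to fs − 14.8 kHz = 4.9 kHz.
64 kHz mod fs = 4.9 kHz.
4.9 kHz ≤ fs/2 = 9.85 kHz, appears at 4.9 kHz.
Distinct values: {3 kHz, 4.9 kHz, 5.7 kHz}.

3 kHz, 4.9 kHz, 5.7 kHz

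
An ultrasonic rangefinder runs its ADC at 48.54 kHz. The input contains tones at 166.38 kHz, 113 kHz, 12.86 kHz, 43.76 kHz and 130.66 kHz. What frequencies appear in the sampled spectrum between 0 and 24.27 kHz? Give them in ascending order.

fs/2 = 24.27 kHz.
166.38 kHz mod fs = 20.76 kHz.
20.76 kHz ≤ fs/2 = 24.27 kHz, appears at 20.76 kHz.
113 kHz mod fs = 15.92 kHz.
15.92 kHz ≤ fs/2 = 24.27 kHz, appears at 15.92 kHz.
12.86 kHz ≤ fs/2 = 24.27 kHz, passes unchanged.
43.76 kHz > fs/2 = 24.27 kHz, folds to fs − 43.76 kHz = 4.78 kHz.
130.66 kHz mod fs = 33.58 kHz.
33.58 kHz > fs/2 = 24.27 kHz, folds to fs − 33.58 kHz = 14.96 kHz.
Distinct values: {4.78 kHz, 12.86 kHz, 14.96 kHz, 15.92 kHz, 20.76 kHz}.

4.78 kHz, 12.86 kHz, 14.96 kHz, 15.92 kHz, 20.76 kHz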